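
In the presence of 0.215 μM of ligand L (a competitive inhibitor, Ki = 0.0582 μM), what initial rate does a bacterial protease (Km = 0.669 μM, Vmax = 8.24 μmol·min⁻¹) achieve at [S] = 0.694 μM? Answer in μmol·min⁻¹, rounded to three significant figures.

α = 1 + [I]/Ki = 1 + 0.215/0.0582 = 4.694.
For a competitive inhibitor, Vmax is unchanged and the apparent Km becomes α·Km: Km,app = 3.14 μM, Vmax,app = 8.24 μmol·min⁻¹.
v = Vmax,app·[S]/(Km,app + [S]) = 8.24 × 0.694/(3.14 + 0.694) = 1.49 μmol·min⁻¹.

1.49 μmol·min⁻¹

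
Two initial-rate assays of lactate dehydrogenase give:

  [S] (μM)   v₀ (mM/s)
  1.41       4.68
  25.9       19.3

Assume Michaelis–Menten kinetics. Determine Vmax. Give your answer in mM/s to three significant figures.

In reciprocal form, 1/v = (Km/Vmax)·(1/[S]) + 1/Vmax. The two points give (1/[S], 1/v) = (0.7092, 0.2137) and (0.03861, 0.05181).
Slope = (0.2137 − 0.05181)/(0.7092 − 0.03861) = 0.2414; intercept = 0.2137 − 0.2414×0.7092 = 0.04249.
Vmax = 1/intercept = 23.5 mM/s; Km = slope × Vmax = 0.2414 × 23.5 = 5.68 μM.

23.5 mM/s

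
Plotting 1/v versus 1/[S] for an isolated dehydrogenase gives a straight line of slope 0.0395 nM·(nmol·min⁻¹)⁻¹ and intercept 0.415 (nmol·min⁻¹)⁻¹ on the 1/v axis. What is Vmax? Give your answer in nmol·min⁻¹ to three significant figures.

2.41 nmol·min⁻¹

The y-intercept of a Lineweaver–Burk plot equals 1/Vmax, so Vmax = 1/0.415 = 2.41 nmol·min⁻¹.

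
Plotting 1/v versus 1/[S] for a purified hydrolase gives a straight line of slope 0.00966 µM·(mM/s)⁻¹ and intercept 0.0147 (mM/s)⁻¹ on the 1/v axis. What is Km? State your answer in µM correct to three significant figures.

0.657 µM

y-intercept = 1/Vmax ⇒ Vmax = 68.0 mM/s; slope = Km/Vmax ⇒ Km = slope × Vmax.
Km = 0.00966 × 68.0 = 0.657 µM.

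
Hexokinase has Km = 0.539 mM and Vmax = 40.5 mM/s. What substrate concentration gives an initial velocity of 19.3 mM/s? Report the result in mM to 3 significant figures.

The required fractional saturation is v/Vmax = 19.3/40.5 = 0.4765.
Then [S]/(Km+[S]) = 0.4765 ⇒ [S] = 0.539 × 0.4765/(1 − 0.4765) = 0.491 mM.

0.491 mM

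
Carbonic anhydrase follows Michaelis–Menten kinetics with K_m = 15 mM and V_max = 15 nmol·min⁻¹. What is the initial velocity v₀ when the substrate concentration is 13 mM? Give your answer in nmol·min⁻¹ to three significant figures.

6.96 nmol·min⁻¹

v = Vmax·[S]/(Km + [S]) = 15 × 13 / (15 + 13)
  = 195.0 / 28.00 = 6.96 nmol·min⁻¹.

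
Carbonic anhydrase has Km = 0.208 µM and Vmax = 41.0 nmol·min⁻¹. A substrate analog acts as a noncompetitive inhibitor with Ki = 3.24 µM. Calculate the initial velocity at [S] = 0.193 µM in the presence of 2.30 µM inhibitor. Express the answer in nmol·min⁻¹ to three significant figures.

11.5 nmol·min⁻¹

With α = 1 + [I]/Ki = 1 + 2.30/3.24 = 1.710, the noncompetitive rate law is v = (Vmax/α)·[S] / (Km + [S]).
v = (41.0/1.710)×0.193 / (0.208 + 0.193) = 4.628/0.4010 = 11.5 nmol·min⁻¹.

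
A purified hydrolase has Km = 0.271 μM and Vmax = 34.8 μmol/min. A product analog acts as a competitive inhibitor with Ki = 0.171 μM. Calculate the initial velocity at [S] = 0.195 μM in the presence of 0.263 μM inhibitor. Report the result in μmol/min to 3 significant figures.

7.69 μmol/min

α = 1 + [I]/Ki = 1 + 0.263/0.171 = 2.538.
For a competitive inhibitor, Vmax is unchanged and the apparent Km becomes α·Km: Km,app = 0.688 μM, Vmax,app = 34.8 μmol/min.
v = Vmax,app·[S]/(Km,app + [S]) = 34.8 × 0.195/(0.688 + 0.195) = 7.69 μmol/min.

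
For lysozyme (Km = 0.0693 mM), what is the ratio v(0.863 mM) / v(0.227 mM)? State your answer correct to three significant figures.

1.21

The fractional saturations are [S]/(Km+[S]) = 0.227/0.2963 = 0.7661 and 0.863/0.9323 = 0.9257.
v₂/v₁ is just their ratio: 0.9257/0.7661 = 1.21.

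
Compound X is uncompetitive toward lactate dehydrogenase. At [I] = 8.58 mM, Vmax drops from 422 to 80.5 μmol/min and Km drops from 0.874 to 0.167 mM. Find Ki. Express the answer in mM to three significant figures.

Uncompetitive: Vmax,app = Vmax/α (and Km,app = Km/α) with α = 1 + [I]/Ki.
α = Vmax/Vmax,app = 422/80.5 = 5.242.
Ki = [I]/(α − 1) = 8.58/4.242 = 2.02 mM.

2.02 mM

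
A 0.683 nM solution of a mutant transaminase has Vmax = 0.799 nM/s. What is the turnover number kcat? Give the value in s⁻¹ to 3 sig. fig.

1.17 s⁻¹

kcat = Vmax/[E]total = 0.799 nM/s / 0.683 nM = 1.17 s⁻¹.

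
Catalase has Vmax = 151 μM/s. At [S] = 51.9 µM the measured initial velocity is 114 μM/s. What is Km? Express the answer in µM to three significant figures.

16.8 µM

v/Vmax = 114/151 = 0.7550 = [S]/(Km+[S]).
So Km + [S] = [S]/0.7550 = 68.74 µM, giving Km = 68.74 − 51.9 = 16.8 µM.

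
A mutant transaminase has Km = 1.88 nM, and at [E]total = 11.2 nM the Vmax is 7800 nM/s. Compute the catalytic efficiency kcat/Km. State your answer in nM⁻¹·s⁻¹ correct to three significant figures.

kcat = Vmax/[E]total = 7800/11.2 = 696 s⁻¹.
kcat/Km = 696/1.88 = 370 nM⁻¹·s⁻¹.

370 nM⁻¹·s⁻¹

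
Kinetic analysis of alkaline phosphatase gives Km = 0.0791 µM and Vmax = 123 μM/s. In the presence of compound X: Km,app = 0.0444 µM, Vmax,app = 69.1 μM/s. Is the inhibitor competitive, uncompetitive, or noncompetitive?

Both Km and Vmax decrease by the same factor (~1.78-fold) — characteristic of uncompetitive inhibition.

uncompetitive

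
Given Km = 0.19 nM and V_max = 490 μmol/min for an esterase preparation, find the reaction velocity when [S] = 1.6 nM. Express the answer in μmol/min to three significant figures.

[S]/(Km+[S]) = 1.6/1.790 = 0.8939, the fractional saturation.
v = 0.8939 × Vmax = 0.8939 × 490 = 438 μmol/min.

438 μmol/min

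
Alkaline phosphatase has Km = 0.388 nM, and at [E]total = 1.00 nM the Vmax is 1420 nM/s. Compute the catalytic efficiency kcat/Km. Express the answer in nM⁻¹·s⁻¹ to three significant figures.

kcat = Vmax/[E]total = 1420/1.00 = 1420 s⁻¹.
kcat/Km = 1420/0.388 = 3660 nM⁻¹·s⁻¹.

3660 nM⁻¹·s⁻¹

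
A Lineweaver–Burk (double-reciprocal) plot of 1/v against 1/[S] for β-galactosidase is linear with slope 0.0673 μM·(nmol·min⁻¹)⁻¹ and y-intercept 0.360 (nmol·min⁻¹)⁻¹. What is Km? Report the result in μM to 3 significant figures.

0.187 μM

y-intercept = 1/Vmax ⇒ Vmax = 2.78 nmol·min⁻¹; slope = Km/Vmax ⇒ Km = slope × Vmax.
Km = 0.0673 × 2.78 = 0.187 μM.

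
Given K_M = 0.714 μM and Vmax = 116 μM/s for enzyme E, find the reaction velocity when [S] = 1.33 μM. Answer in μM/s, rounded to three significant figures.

75.5 μM/s

[S]/(Km+[S]) = 1.33/2.044 = 0.6507, the fractional saturation.
v = 0.6507 × Vmax = 0.6507 × 116 = 75.5 μM/s.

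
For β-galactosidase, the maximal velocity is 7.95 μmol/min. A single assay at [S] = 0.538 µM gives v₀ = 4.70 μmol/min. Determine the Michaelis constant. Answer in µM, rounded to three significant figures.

From v = Vmax[S]/(Km+[S]), Km = [S](Vmax − v)/v.
Km = 0.538 × (7.95 − 4.70) / 4.70 = 1.749/4.70 = 0.372 µM.

0.372 µM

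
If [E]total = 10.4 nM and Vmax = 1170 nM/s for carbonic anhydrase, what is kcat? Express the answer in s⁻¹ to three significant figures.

kcat = Vmax/[E]total = 1170 nM/s / 10.4 nM = 112 s⁻¹.

112 s⁻¹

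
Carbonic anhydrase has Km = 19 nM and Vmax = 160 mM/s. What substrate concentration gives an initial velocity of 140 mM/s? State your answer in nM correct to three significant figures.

The required fractional saturation is v/Vmax = 140/160 = 0.8750.
Then [S]/(Km+[S]) = 0.8750 ⇒ [S] = 19 × 0.8750/(1 − 0.8750) = 133 nM.

133 nM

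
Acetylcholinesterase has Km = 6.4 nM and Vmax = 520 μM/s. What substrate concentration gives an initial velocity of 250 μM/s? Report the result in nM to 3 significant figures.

Rearranging v = Vmax[S]/(Km+[S]) gives [S] = Km·v/(Vmax − v).
[S] = 6.4 × 250 / (520 − 250) = 1600/270.0 = 5.93 nM.

5.93 nM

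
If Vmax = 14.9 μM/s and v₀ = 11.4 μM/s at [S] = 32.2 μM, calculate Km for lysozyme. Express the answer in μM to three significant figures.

v/Vmax = 11.4/14.9 = 0.7651 = [S]/(Km+[S]).
So Km + [S] = [S]/0.7651 = 42.09 μM, giving Km = 42.09 − 32.2 = 9.89 μM.

9.89 μM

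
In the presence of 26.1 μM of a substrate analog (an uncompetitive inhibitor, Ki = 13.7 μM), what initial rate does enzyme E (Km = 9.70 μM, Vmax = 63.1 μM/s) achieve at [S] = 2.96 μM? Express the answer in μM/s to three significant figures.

10.2 μM/s

α = 1 + [I]/Ki = 1 + 26.1/13.7 = 2.905.
For an uncompetitive inhibitor, both parameters are divided by α, giving Vmax/α and Km/α: Km,app = 3.34 μM, Vmax,app = 21.7 μM/s.
v = Vmax,app·[S]/(Km,app + [S]) = 21.7 × 2.96/(3.34 + 2.96) = 10.2 μM/s.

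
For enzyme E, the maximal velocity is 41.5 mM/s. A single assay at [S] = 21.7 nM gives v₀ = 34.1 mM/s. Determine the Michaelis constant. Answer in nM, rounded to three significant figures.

4.71 nM

v/Vmax = 34.1/41.5 = 0.8217 = [S]/(Km+[S]).
So Km + [S] = [S]/0.8217 = 26.41 nM, giving Km = 26.41 − 21.7 = 4.71 nM.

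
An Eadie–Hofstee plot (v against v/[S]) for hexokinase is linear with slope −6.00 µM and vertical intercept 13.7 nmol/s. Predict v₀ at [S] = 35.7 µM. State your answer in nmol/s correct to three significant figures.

11.7 nmol/s

In the Eadie–Hofstee form v = Vmax − Km·(v/[S]), the slope is −Km and the intercept is Vmax, so Km = 6.00 µM and Vmax = 13.7 nmol/s.
v = 13.7 × 35.7/(6.00 + 35.7) = 11.7 nmol/s.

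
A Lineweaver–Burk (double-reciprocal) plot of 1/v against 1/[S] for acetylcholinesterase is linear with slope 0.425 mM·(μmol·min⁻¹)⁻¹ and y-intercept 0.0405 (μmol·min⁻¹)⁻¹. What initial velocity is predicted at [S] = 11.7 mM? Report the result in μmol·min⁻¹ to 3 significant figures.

13.0 μmol·min⁻¹

The y-intercept is 1/Vmax, so Vmax = 1/0.0405 = 24.7 μmol·min⁻¹.
The slope is Km/Vmax, so Km = 0.425 × 24.7 = 10.5 mM.
Then v = 24.7 × 11.7/(10.5 + 11.7) = 13.0 μmol·min⁻¹.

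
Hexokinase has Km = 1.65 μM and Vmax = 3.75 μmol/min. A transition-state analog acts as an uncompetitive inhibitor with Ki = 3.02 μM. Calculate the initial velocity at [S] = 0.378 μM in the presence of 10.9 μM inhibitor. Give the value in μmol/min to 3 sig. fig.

0.418 μmol/min

With α = 1 + [I]/Ki = 1 + 10.9/3.02 = 4.609, the uncompetitive rate law is v = (Vmax/α)·[S] / (Km/α + [S]).
v = (3.75/4.609)×0.378 / (1.65/4.609 + 0.378) = 0.3075/0.7360 = 0.418 μmol/min.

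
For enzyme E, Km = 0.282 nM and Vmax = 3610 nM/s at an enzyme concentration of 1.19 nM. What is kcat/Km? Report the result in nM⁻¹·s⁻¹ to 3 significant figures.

kcat = Vmax/[E]total = 3610/1.19 = 3030 s⁻¹.
kcat/Km = 3030/0.282 = 10800 nM⁻¹·s⁻¹.

10800 nM⁻¹·s⁻¹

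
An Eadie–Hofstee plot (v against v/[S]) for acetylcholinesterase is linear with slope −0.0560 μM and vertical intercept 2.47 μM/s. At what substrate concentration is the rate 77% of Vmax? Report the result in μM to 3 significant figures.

0.187 μM

The Eadie–Hofstee slope gives Km = 0.0560 μM (slope = −Km).
v/Vmax = [S]/(Km+[S]) = 0.77 ⇒ [S] = Km·0.77/(1−0.77) = 0.0560 × 3.348 = 0.187 μM.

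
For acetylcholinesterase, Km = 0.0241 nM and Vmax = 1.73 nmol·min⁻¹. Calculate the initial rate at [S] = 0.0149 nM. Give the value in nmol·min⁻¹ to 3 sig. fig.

0.661 nmol·min⁻¹

[S]/(Km+[S]) = 0.0149/0.03900 = 0.3821, the fractional saturation.
v = 0.3821 × Vmax = 0.3821 × 1.73 = 0.661 nmol·min⁻¹.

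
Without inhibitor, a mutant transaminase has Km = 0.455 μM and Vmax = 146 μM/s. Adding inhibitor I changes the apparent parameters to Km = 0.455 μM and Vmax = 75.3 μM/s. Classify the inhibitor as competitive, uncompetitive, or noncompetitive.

Vmax decreases (146 → 75.3 μM/s) while Km is unchanged — pure noncompetitive inhibition.

noncompetitive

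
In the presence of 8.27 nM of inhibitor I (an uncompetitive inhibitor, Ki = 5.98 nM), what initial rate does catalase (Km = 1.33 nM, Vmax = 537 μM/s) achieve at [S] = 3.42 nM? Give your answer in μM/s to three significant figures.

With α = 1 + [I]/Ki = 1 + 8.27/5.98 = 2.383, the uncompetitive rate law is v = (Vmax/α)·[S] / (Km/α + [S]).
v = (537/2.383)×3.42 / (1.33/2.383 + 3.42) = 770.7/3.978 = 194 μM/s.

194 μM/s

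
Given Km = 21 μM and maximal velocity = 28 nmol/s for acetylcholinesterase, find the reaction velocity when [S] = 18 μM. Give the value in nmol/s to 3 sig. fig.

v = Vmax·[S]/(Km + [S]) = 28 × 18 / (21 + 18)
  = 504.0 / 39.00 = 12.9 nmol/s.

12.9 nmol/s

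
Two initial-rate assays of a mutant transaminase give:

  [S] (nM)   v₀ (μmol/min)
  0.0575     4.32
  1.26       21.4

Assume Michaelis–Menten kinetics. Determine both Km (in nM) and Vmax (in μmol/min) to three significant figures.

In reciprocal form, 1/v = (Km/Vmax)·(1/[S]) + 1/Vmax. The two points give (1/[S], 1/v) = (17.39, 0.2315) and (0.7937, 0.04673).
Slope = (0.2315 − 0.04673)/(17.39 − 0.7937) = 0.01113; intercept = 0.2315 − 0.01113×17.39 = 0.03789.
Vmax = 1/intercept = 26.4 μmol/min; Km = slope × Vmax = 0.01113 × 26.4 = 0.294 nM.

Km = 0.294 nM; Vmax = 26.4 μmol/min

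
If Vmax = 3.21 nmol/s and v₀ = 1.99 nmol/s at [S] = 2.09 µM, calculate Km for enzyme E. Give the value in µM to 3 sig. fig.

v/Vmax = 1.99/3.21 = 0.6199 = [S]/(Km+[S]).
So Km + [S] = [S]/0.6199 = 3.371 µM, giving Km = 3.371 − 2.09 = 1.28 µM.

1.28 µM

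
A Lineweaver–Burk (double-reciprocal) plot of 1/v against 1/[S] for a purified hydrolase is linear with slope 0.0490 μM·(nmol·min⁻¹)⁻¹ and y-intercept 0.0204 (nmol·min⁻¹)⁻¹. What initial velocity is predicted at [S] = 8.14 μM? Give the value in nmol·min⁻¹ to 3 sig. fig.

The y-intercept is 1/Vmax, so Vmax = 1/0.0204 = 49.0 nmol·min⁻¹.
The slope is Km/Vmax, so Km = 0.0490 × 49.0 = 2.40 μM.
Then v = 49.0 × 8.14/(2.40 + 8.14) = 37.9 nmol·min⁻¹.

37.9 nmol·min⁻¹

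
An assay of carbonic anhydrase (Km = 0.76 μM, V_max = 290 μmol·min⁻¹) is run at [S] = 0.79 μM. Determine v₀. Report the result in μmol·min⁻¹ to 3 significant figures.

148 μmol·min⁻¹

[S]/(Km+[S]) = 0.79/1.550 = 0.5097, the fractional saturation.
v = 0.5097 × Vmax = 0.5097 × 290 = 148 μmol·min⁻¹.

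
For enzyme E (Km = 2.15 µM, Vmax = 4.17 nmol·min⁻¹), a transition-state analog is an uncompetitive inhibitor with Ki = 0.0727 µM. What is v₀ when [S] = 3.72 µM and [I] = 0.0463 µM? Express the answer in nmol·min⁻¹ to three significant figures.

1.88 nmol·min⁻¹

With α = 1 + [I]/Ki = 1 + 0.0463/0.0727 = 1.637, the uncompetitive rate law is v = (Vmax/α)·[S] / (Km/α + [S]).
v = (4.17/1.637)×3.72 / (2.15/1.637 + 3.72) = 9.477/5.033 = 1.88 nmol·min⁻¹.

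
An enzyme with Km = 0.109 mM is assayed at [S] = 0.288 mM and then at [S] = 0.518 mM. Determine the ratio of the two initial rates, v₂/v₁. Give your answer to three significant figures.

1.14

Since Vmax cancels, v₂/v₁ = [S]₂(Km+[S]₁) / [S]₁(Km+[S]₂).
= 0.518×(0.109+0.288) / (0.288×(0.109+0.518)) = 0.2056/0.1806 = 1.14.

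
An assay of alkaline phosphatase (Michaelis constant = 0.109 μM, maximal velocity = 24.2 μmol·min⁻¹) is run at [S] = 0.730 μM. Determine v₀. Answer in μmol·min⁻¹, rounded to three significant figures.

[S]/(Km+[S]) = 0.730/0.8390 = 0.8701, the fractional saturation.
v = 0.8701 × Vmax = 0.8701 × 24.2 = 21.1 μmol·min⁻¹.

21.1 μmol·min⁻¹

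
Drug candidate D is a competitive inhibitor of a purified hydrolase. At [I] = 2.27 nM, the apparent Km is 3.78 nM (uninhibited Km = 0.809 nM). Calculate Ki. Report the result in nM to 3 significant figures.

0.618 nM

Competitive: Km,app = α·Km with α = 1 + [I]/Ki.
α = Km,app/Km = 3.78/0.809 = 4.672.
Since α = 1 + [I]/Ki, [I]/Ki = 4.672 − 1 = 3.672 and Ki = 2.27/3.672 = 0.618 nM.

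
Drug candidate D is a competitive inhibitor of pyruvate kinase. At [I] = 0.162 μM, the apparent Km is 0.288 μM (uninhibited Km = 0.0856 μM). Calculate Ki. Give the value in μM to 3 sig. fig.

0.0685 μM

Competitive: Km,app = α·Km with α = 1 + [I]/Ki.
α = Km,app/Km = 0.288/0.0856 = 3.364.
Ki = [I]/(α − 1) = 0.162/2.364 = 0.0685 μM.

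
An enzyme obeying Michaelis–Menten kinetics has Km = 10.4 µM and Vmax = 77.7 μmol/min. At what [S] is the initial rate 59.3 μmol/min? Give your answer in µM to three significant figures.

Rearranging v = Vmax[S]/(Km+[S]) gives [S] = Km·v/(Vmax − v).
[S] = 10.4 × 59.3 / (77.7 − 59.3) = 616.7/18.40 = 33.5 µM.

33.5 µM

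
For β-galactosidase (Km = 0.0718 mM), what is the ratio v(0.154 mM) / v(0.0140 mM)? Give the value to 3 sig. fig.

4.18

Since Vmax cancels, v₂/v₁ = [S]₂(Km+[S]₁) / [S]₁(Km+[S]₂).
= 0.154×(0.0718+0.0140) / (0.0140×(0.0718+0.154)) = 0.01321/0.003161 = 4.18.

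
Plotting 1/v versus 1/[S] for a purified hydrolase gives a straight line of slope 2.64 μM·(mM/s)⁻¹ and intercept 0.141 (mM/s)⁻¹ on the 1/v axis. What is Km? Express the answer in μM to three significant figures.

18.7 μM

y-intercept = 1/Vmax ⇒ Vmax = 7.09 mM/s; slope = Km/Vmax ⇒ Km = slope × Vmax.
Km = 2.64 × 7.09 = 18.7 μM.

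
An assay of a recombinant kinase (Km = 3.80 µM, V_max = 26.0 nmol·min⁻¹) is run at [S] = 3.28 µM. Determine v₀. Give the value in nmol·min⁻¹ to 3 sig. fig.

[S]/(Km+[S]) = 3.28/7.080 = 0.4633, the fractional saturation.
v = 0.4633 × Vmax = 0.4633 × 26.0 = 12.0 nmol·min⁻¹.

12.0 nmol·min⁻¹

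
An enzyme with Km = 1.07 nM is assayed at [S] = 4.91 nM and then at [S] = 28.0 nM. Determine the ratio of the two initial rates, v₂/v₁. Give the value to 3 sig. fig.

Since Vmax cancels, v₂/v₁ = [S]₂(Km+[S]₁) / [S]₁(Km+[S]₂).
= 28.0×(1.07+4.91) / (4.91×(1.07+28.0)) = 167.4/142.7 = 1.17.

1.17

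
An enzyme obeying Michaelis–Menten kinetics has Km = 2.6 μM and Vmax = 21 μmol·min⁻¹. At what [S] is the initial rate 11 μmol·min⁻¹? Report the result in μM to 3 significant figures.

Rearranging v = Vmax[S]/(Km+[S]) gives [S] = Km·v/(Vmax − v).
[S] = 2.6 × 11 / (21 − 11) = 28.60/10.00 = 2.86 μM.

2.86 μM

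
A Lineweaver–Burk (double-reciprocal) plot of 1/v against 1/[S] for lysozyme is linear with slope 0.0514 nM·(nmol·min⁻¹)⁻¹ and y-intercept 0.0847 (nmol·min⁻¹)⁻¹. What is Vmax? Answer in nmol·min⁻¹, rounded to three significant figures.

11.8 nmol·min⁻¹

The y-intercept of a Lineweaver–Burk plot equals 1/Vmax, so Vmax = 1/0.0847 = 11.8 nmol·min⁻¹.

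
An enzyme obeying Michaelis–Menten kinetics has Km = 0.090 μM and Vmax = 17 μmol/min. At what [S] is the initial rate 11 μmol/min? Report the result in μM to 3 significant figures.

The required fractional saturation is v/Vmax = 11/17 = 0.6471.
Then [S]/(Km+[S]) = 0.6471 ⇒ [S] = 0.090 × 0.6471/(1 − 0.6471) = 0.165 μM.

0.165 μM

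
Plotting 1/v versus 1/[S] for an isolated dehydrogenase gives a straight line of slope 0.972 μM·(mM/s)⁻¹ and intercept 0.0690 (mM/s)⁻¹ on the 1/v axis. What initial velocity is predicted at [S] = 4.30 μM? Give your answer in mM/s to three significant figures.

The y-intercept is 1/Vmax, so Vmax = 1/0.0690 = 14.5 mM/s.
The slope is Km/Vmax, so Km = 0.972 × 14.5 = 14.1 μM.
Then v = 14.5 × 4.30/(14.1 + 4.30) = 3.39 mM/s.

3.39 mM/s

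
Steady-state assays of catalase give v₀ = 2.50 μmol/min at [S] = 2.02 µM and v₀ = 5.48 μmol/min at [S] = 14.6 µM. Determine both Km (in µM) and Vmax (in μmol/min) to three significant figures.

Km = 3.46 µM; Vmax = 6.78 μmol/min

From v = Vmax[S]/(Km+[S]), each point gives Vmax = v(Km+[S])/[S].
Equating: 2.50(Km+2.02)/2.02 = 5.48(Km+14.6)/14.6.
1.238·Km + 2.50 = 0.3753·Km + 5.48, so (1.238 − 0.3753)·Km = 5.48 − 2.50.
Km = 2.980/0.8623 = 3.46 µM; then Vmax = 2.50(3.46+2.02)/2.02 = 6.78 μmol/min.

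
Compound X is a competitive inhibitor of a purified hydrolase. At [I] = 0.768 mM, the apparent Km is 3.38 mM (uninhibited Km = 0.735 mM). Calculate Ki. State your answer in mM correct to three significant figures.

0.213 mM

Competitive: Km,app = α·Km with α = 1 + [I]/Ki.
α = Km,app/Km = 3.38/0.735 = 4.599.
Since α = 1 + [I]/Ki, [I]/Ki = 4.599 − 1 = 3.599 and Ki = 0.768/3.599 = 0.213 mM.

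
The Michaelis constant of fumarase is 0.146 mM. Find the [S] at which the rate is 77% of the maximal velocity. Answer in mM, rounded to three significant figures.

0.489 mM

v/Vmax = [S]/(Km+[S]) = 0.77, so [S] = Km·0.77/(1 − 0.77) = 0.146 × 3.348.
[S] = 0.489 mM.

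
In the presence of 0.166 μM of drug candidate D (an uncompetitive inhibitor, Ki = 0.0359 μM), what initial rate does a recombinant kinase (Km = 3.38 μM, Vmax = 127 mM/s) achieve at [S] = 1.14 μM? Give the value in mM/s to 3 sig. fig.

With α = 1 + [I]/Ki = 1 + 0.166/0.0359 = 5.624, the uncompetitive rate law is v = (Vmax/α)·[S] / (Km/α + [S]).
v = (127/5.624)×1.14 / (3.38/5.624 + 1.14) = 25.74/1.741 = 14.8 mM/s.

14.8 mM/s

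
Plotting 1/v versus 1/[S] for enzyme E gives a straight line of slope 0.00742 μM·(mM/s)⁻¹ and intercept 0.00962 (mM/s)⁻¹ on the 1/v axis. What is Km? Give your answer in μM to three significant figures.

0.771 μM

y-intercept = 1/Vmax ⇒ Vmax = 104 mM/s; slope = Km/Vmax ⇒ Km = slope × Vmax.
Km = 0.00742 × 104 = 0.771 μM.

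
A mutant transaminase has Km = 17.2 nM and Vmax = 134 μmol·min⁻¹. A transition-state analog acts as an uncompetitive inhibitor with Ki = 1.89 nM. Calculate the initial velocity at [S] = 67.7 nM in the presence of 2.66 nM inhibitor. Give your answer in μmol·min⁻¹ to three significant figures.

With α = 1 + [I]/Ki = 1 + 2.66/1.89 = 2.407, the uncompetitive rate law is v = (Vmax/α)·[S] / (Km/α + [S]).
v = (134/2.407)×67.7 / (17.2/2.407 + 67.7) = 3768/74.84 = 50.3 μmol·min⁻¹.

50.3 μmol·min⁻¹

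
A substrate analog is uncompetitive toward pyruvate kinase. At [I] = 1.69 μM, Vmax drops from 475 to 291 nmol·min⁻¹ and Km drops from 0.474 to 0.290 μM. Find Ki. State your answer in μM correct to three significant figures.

Uncompetitive: Vmax,app = Vmax/α (and Km,app = Km/α) with α = 1 + [I]/Ki.
α = Vmax/Vmax,app = 475/291 = 1.632.
Ki = [I]/(α − 1) = 1.69/0.6323 = 2.67 μM.

2.67 μM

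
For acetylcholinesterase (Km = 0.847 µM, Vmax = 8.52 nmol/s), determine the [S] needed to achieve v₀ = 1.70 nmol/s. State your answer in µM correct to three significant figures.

0.211 µM

The required fractional saturation is v/Vmax = 1.70/8.52 = 0.1995.
Then [S]/(Km+[S]) = 0.1995 ⇒ [S] = 0.847 × 0.1995/(1 − 0.1995) = 0.211 µM.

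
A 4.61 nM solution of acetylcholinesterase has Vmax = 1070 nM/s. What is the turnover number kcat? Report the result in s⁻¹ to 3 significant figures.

kcat = Vmax/[E]total = 1070 nM/s / 4.61 nM = 232 s⁻¹.

232 s⁻¹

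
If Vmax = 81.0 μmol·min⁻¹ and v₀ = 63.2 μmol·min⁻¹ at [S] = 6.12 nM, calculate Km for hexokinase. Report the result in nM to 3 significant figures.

v/Vmax = 63.2/81.0 = 0.7802 = [S]/(Km+[S]).
So Km + [S] = [S]/0.7802 = 7.844 nM, giving Km = 7.844 − 6.12 = 1.72 nM.

1.72 nM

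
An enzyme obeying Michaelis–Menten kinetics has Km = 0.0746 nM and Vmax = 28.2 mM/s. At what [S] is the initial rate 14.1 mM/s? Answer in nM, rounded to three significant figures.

Rearranging v = Vmax[S]/(Km+[S]) gives [S] = Km·v/(Vmax − v).
[S] = 0.0746 × 14.1 / (28.2 − 14.1) = 1.052/14.10 = 0.0746 nM.

0.0746 nM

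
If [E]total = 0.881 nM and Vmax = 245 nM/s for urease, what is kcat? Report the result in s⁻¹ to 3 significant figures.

kcat = Vmax/[E]total = 245 nM/s / 0.881 nM = 278 s⁻¹.

278 s⁻¹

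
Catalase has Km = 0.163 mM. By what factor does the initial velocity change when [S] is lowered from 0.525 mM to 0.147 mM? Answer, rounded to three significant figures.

0.621

Since Vmax cancels, v₂/v₁ = [S]₂(Km+[S]₁) / [S]₁(Km+[S]₂).
= 0.147×(0.163+0.525) / (0.525×(0.163+0.147)) = 0.1011/0.1628 = 0.621.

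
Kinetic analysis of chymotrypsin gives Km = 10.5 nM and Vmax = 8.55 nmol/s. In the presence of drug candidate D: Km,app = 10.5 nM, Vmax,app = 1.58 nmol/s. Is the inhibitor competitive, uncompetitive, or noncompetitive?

Vmax decreases (8.55 → 1.58 nmol/s) while Km is unchanged — pure noncompetitive inhibition.

noncompetitive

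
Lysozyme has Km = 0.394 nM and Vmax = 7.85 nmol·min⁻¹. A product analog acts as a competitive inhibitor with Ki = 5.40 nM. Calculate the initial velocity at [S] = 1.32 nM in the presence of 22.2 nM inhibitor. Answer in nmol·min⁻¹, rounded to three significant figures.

3.11 nmol·min⁻¹

α = 1 + [I]/Ki = 1 + 22.2/5.40 = 5.111.
For a competitive inhibitor, Vmax is unchanged and the apparent Km becomes α·Km: Km,app = 2.01 nM, Vmax,app = 7.85 nmol·min⁻¹.
v = Vmax,app·[S]/(Km,app + [S]) = 7.85 × 1.32/(2.01 + 1.32) = 3.11 nmol·min⁻¹.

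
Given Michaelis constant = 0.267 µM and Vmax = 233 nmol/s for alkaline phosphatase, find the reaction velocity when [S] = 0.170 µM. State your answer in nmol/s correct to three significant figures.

90.6 nmol/s

[S]/(Km+[S]) = 0.170/0.4370 = 0.3890, the fractional saturation.
v = 0.3890 × Vmax = 0.3890 × 233 = 90.6 nmol/s.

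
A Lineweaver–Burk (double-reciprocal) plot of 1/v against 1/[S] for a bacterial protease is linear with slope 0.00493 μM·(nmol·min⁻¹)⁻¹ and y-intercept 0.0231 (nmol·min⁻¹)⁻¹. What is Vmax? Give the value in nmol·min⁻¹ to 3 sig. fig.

43.3 nmol·min⁻¹

The y-intercept of a Lineweaver–Burk plot equals 1/Vmax, so Vmax = 1/0.0231 = 43.3 nmol·min⁻¹.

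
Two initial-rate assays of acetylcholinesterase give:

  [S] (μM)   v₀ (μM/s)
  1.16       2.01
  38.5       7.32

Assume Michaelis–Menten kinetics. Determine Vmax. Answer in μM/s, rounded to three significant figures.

7.97 μM/s

From v = Vmax[S]/(Km+[S]), each point gives Vmax = v(Km+[S])/[S].
Equating: 2.01(Km+1.16)/1.16 = 7.32(Km+38.5)/38.5.
1.733·Km + 2.01 = 0.1901·Km + 7.32, so (1.733 − 0.1901)·Km = 7.32 − 2.01.
Km = 5.310/1.543 = 3.44 μM; then Vmax = 2.01(3.44+1.16)/1.16 = 7.97 μM/s.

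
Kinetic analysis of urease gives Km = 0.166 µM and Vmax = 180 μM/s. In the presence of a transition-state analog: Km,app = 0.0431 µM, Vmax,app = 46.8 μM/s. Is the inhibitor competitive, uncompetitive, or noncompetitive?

Both Km and Vmax decrease by the same factor (~3.85-fold) — characteristic of uncompetitive inhibition.

uncompetitive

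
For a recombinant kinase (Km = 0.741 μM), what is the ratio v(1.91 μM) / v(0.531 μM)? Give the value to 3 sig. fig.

1.73

The fractional saturations are [S]/(Km+[S]) = 0.531/1.272 = 0.4175 and 1.91/2.651 = 0.7205.
v₂/v₁ is just their ratio: 0.7205/0.4175 = 1.73.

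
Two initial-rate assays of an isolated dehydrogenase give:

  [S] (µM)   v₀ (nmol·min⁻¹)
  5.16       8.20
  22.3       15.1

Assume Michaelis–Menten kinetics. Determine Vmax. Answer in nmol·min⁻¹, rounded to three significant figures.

20.2 nmol·min⁻¹

From v = Vmax[S]/(Km+[S]), each point gives Vmax = v(Km+[S])/[S].
Equating: 8.20(Km+5.16)/5.16 = 15.1(Km+22.3)/22.3.
1.589·Km + 8.20 = 0.6771·Km + 15.1, so (1.589 − 0.6771)·Km = 15.1 − 8.20.
Km = 6.900/0.9120 = 7.57 µM; then Vmax = 8.20(7.57+5.16)/5.16 = 20.2 nmol·min⁻¹.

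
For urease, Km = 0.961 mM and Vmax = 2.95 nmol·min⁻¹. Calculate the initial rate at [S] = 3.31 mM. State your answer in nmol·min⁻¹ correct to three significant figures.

2.29 nmol·min⁻¹

v = Vmax·[S]/(Km + [S]) = 2.95 × 3.31 / (0.961 + 3.31)
  = 9.764 / 4.271 = 2.29 nmol·min⁻¹.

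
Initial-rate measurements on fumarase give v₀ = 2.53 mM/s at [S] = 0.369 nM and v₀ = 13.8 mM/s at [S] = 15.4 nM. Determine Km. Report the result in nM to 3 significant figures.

In reciprocal form, 1/v = (Km/Vmax)·(1/[S]) + 1/Vmax. The two points give (1/[S], 1/v) = (2.710, 0.3953) and (0.06494, 0.07246).
Slope = (0.3953 − 0.07246)/(2.710 − 0.06494) = 0.1220; intercept = 0.3953 − 0.1220×2.710 = 0.06454.
Vmax = 1/intercept = 15.5 mM/s; Km = slope × Vmax = 0.1220 × 15.5 = 1.89 nM.

1.89 nM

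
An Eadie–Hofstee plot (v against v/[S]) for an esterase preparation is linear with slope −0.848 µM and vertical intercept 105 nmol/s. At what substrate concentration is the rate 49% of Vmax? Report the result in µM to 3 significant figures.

The Eadie–Hofstee slope gives Km = 0.848 µM (slope = −Km).
v/Vmax = [S]/(Km+[S]) = 0.49 ⇒ [S] = Km·0.49/(1−0.49) = 0.848 × 0.9608 = 0.815 µM.

0.815 µM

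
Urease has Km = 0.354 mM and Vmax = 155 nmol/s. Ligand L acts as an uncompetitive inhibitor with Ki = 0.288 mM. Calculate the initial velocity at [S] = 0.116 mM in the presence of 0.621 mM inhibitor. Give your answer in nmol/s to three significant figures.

25.0 nmol/s

α = 1 + [I]/Ki = 1 + 0.621/0.288 = 3.156.
For an uncompetitive inhibitor, both parameters are divided by α, giving Vmax/α and Km/α: Km,app = 0.112 mM, Vmax,app = 49.1 nmol/s.
v = Vmax,app·[S]/(Km,app + [S]) = 49.1 × 0.116/(0.112 + 0.116) = 25.0 nmol/s.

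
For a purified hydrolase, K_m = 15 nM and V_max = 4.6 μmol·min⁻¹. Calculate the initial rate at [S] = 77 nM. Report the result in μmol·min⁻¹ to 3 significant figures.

v = Vmax·[S]/(Km + [S]) = 4.6 × 77 / (15 + 77)
  = 354.2 / 92.00 = 3.85 μmol·min⁻¹.

3.85 μmol·min⁻¹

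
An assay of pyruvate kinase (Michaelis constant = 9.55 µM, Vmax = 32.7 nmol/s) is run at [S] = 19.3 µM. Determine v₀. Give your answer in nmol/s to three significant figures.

v = Vmax·[S]/(Km + [S]) = 32.7 × 19.3 / (9.55 + 19.3)
  = 631.1 / 28.85 = 21.9 nmol/s.

21.9 nmol/s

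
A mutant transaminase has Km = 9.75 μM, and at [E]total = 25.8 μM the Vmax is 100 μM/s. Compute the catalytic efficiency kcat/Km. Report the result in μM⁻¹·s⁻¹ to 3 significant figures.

kcat = Vmax/[E]total = 100/25.8 = 3.88 s⁻¹.
kcat/Km = 3.88/9.75 = 0.398 μM⁻¹·s⁻¹.

0.398 μM⁻¹·s⁻¹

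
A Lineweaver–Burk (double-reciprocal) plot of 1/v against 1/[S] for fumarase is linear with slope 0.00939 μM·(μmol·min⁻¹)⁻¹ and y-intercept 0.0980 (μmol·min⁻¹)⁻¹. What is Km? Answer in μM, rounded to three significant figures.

y-intercept = 1/Vmax ⇒ Vmax = 10.2 μmol·min⁻¹; slope = Km/Vmax ⇒ Km = slope × Vmax.
Km = 0.00939 × 10.2 = 0.0958 μM.

0.0958 μM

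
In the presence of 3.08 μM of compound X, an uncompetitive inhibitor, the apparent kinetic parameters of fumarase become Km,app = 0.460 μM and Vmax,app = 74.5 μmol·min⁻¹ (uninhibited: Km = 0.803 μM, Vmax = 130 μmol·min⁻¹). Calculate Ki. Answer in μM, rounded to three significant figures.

Uncompetitive: Vmax,app = Vmax/α (and Km,app = Km/α) with α = 1 + [I]/Ki.
α = Vmax/Vmax,app = 130/74.5 = 1.745.
Ki = [I]/(α − 1) = 3.08/0.7450 = 4.13 μM.

4.13 μM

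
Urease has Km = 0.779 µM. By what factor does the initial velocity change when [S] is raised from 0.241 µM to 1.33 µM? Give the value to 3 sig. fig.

Since Vmax cancels, v₂/v₁ = [S]₂(Km+[S]₁) / [S]₁(Km+[S]₂).
= 1.33×(0.779+0.241) / (0.241×(0.779+1.33)) = 1.357/0.5083 = 2.67.

2.67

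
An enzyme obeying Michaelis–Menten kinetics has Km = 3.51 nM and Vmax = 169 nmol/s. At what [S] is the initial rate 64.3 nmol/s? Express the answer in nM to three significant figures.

2.16 nM

The required fractional saturation is v/Vmax = 64.3/169 = 0.3805.
Then [S]/(Km+[S]) = 0.3805 ⇒ [S] = 3.51 × 0.3805/(1 − 0.3805) = 2.16 nM.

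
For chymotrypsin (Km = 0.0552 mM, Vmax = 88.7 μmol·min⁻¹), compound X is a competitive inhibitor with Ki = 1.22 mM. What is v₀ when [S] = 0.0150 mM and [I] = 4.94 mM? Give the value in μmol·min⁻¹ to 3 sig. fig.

α = 1 + [I]/Ki = 1 + 4.94/1.22 = 5.049.
For a competitive inhibitor, Vmax is unchanged and the apparent Km becomes α·Km: Km,app = 0.279 mM, Vmax,app = 88.7 μmol·min⁻¹.
v = Vmax,app·[S]/(Km,app + [S]) = 88.7 × 0.0150/(0.279 + 0.0150) = 4.53 μmol·min⁻¹.

4.53 μmol·min⁻¹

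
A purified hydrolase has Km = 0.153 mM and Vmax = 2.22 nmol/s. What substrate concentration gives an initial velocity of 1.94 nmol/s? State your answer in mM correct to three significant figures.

1.06 mM

Rearranging v = Vmax[S]/(Km+[S]) gives [S] = Km·v/(Vmax − v).
[S] = 0.153 × 1.94 / (2.22 − 1.94) = 0.2968/0.2800 = 1.06 mM.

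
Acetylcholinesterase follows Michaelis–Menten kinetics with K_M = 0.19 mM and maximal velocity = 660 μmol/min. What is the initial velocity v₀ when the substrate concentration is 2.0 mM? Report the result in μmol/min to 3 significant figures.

603 μmol/min

v = Vmax·[S]/(Km + [S]) = 660 × 2.0 / (0.19 + 2.0)
  = 1320 / 2.190 = 603 μmol/min.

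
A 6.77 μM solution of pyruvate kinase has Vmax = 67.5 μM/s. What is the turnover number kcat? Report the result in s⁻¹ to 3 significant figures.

kcat = Vmax/[E]total = 67.5 μM/s / 6.77 μM = 9.97 s⁻¹.

9.97 s⁻¹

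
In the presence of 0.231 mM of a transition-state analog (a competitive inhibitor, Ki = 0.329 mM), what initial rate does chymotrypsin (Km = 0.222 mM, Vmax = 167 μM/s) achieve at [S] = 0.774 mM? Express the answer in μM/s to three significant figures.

With α = 1 + [I]/Ki = 1 + 0.231/0.329 = 1.702, the competitive rate law is v = Vmax[S] / (αKm + [S]).
v = 167×0.774 / (1.702×0.222 + 0.774) = 129.3/1.152 = 112 μM/s.

112 μM/s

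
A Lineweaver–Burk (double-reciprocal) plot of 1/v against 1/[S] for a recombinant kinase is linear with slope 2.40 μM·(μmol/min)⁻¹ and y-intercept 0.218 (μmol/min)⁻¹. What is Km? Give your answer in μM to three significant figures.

11.0 μM

y-intercept = 1/Vmax ⇒ Vmax = 4.59 μmol/min; slope = Km/Vmax ⇒ Km = slope × Vmax.
Km = 2.40 × 4.59 = 11.0 μM.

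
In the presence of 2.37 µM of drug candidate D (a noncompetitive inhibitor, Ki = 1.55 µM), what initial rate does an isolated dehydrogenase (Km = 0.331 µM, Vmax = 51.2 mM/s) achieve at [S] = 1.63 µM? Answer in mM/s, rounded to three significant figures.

16.8 mM/s

α = 1 + [I]/Ki = 1 + 2.37/1.55 = 2.529.
For a noncompetitive inhibitor, Vmax is reduced to Vmax/α while Km is unchanged: Km,app = 0.331 µM, Vmax,app = 20.2 mM/s.
v = Vmax,app·[S]/(Km,app + [S]) = 20.2 × 1.63/(0.331 + 1.63) = 16.8 mM/s.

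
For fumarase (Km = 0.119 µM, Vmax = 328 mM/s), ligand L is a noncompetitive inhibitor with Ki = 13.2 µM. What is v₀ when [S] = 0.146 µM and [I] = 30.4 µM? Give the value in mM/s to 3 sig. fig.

With α = 1 + [I]/Ki = 1 + 30.4/13.2 = 3.303, the noncompetitive rate law is v = (Vmax/α)·[S] / (Km + [S]).
v = (328/3.303)×0.146 / (0.119 + 0.146) = 14.50/0.2650 = 54.7 mM/s.

54.7 mM/s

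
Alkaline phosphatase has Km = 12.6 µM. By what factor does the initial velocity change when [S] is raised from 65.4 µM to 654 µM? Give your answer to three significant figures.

The fractional saturations are [S]/(Km+[S]) = 65.4/78.00 = 0.8385 and 654/666.6 = 0.9811.
v₂/v₁ is just their ratio: 0.9811/0.8385 = 1.17.

1.17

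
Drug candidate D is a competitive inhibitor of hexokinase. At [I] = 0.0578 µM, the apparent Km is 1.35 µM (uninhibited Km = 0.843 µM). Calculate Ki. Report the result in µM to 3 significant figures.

0.0961 µM

Competitive: Km,app = α·Km with α = 1 + [I]/Ki.
α = Km,app/Km = 1.35/0.843 = 1.601.
Since α = 1 + [I]/Ki, [I]/Ki = 1.601 − 1 = 0.6014 and Ki = 0.0578/0.6014 = 0.0961 µM.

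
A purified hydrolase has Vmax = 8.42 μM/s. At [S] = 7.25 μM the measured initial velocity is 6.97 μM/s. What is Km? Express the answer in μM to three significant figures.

v/Vmax = 6.97/8.42 = 0.8278 = [S]/(Km+[S]).
So Km + [S] = [S]/0.8278 = 8.758 μM, giving Km = 8.758 − 7.25 = 1.51 μM.

1.51 μM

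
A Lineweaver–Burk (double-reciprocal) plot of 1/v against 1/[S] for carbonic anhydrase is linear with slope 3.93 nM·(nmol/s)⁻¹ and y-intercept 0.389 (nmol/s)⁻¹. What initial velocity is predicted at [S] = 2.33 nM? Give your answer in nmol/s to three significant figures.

0.482 nmol/s

The y-intercept is 1/Vmax, so Vmax = 1/0.389 = 2.57 nmol/s.
The slope is Km/Vmax, so Km = 3.93 × 2.57 = 10.1 nM.
Then v = 2.57 × 2.33/(10.1 + 2.33) = 0.482 nmol/s.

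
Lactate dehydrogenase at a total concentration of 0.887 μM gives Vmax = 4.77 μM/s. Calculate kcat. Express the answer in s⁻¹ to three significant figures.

5.38 s⁻¹

kcat = Vmax/[E]total = 4.77 μM/s / 0.887 μM = 5.38 s⁻¹.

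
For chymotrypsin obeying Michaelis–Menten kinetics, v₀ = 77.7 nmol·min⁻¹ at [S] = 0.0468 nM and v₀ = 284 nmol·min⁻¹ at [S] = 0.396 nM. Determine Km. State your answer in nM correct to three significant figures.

In reciprocal form, 1/v = (Km/Vmax)·(1/[S]) + 1/Vmax. The two points give (1/[S], 1/v) = (21.37, 0.01287) and (2.525, 0.003521).
Slope = (0.01287 − 0.003521)/(21.37 − 2.525) = 0.0004962; intercept = 0.01287 − 0.0004962×21.37 = 0.002268.
Vmax = 1/intercept = 441 nmol·min⁻¹; Km = slope × Vmax = 0.0004962 × 441 = 0.219 nM.

0.219 nM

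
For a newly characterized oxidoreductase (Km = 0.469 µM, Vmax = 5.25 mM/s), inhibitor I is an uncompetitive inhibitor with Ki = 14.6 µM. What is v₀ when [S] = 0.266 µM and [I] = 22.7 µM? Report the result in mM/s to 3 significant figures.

α = 1 + [I]/Ki = 1 + 22.7/14.6 = 2.555.
For an uncompetitive inhibitor, both parameters are divided by α, giving Vmax/α and Km/α: Km,app = 0.184 µM, Vmax,app = 2.05 mM/s.
v = Vmax,app·[S]/(Km,app + [S]) = 2.05 × 0.266/(0.184 + 0.266) = 1.22 mM/s.

1.22 mM/s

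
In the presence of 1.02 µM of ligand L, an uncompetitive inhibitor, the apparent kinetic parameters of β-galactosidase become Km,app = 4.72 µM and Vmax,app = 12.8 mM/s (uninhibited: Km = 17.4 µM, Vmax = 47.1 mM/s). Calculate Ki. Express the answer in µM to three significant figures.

0.381 µM

Uncompetitive: Vmax,app = Vmax/α (and Km,app = Km/α) with α = 1 + [I]/Ki.
α = Vmax/Vmax,app = 47.1/12.8 = 3.680.
Since α = 1 + [I]/Ki, [I]/Ki = 3.680 − 1 = 2.680 and Ki = 1.02/2.680 = 0.381 µM.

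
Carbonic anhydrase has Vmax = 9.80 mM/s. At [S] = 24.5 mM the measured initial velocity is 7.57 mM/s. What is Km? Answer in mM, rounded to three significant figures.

v/Vmax = 7.57/9.80 = 0.7724 = [S]/(Km+[S]).
So Km + [S] = [S]/0.7724 = 31.72 mM, giving Km = 31.72 − 24.5 = 7.22 mM.

7.22 mM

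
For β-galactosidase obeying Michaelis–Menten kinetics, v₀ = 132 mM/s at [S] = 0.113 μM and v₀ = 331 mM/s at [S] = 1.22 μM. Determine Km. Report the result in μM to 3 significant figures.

0.222 μM

From v = Vmax[S]/(Km+[S]), each point gives Vmax = v(Km+[S])/[S].
Equating: 132(Km+0.113)/0.113 = 331(Km+1.22)/1.22.
1168·Km + 132 = 271.3·Km + 331, so (1168 − 271.3)·Km = 331 − 132.
Km = 199.0/896.8 = 0.222 μM; then Vmax = 132(0.222+0.113)/0.113 = 391 mM/s.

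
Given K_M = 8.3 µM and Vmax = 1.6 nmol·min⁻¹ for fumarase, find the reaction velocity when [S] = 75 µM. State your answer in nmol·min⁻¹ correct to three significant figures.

1.44 nmol·min⁻¹

v = Vmax·[S]/(Km + [S]) = 1.6 × 75 / (8.3 + 75)
  = 120.0 / 83.30 = 1.44 nmol·min⁻¹.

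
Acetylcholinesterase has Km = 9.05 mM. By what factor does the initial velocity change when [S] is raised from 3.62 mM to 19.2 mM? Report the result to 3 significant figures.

Since Vmax cancels, v₂/v₁ = [S]₂(Km+[S]₁) / [S]₁(Km+[S]₂).
= 19.2×(9.05+3.62) / (3.62×(9.05+19.2)) = 243.3/102.3 = 2.38.

2.38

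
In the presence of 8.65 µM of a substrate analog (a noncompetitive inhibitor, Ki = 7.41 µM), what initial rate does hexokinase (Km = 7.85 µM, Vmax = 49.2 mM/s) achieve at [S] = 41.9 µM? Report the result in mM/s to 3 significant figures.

19.1 mM/s

α = 1 + [I]/Ki = 1 + 8.65/7.41 = 2.167.
For a noncompetitive inhibitor, Vmax is reduced to Vmax/α while Km is unchanged: Km,app = 7.85 µM, Vmax,app = 22.7 mM/s.
v = Vmax,app·[S]/(Km,app + [S]) = 22.7 × 41.9/(7.85 + 41.9) = 19.1 mM/s.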